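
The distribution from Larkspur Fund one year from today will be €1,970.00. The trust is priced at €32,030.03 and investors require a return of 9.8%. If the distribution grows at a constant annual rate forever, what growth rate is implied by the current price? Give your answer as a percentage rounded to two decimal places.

3.65%

P = D₁/(r−g) ⇒ g = r − D₁/P = 0.098 − €1,970.00/€32,030.03 = 0.036495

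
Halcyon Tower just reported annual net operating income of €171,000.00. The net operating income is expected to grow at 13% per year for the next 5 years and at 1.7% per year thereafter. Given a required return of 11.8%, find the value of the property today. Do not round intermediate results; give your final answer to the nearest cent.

D_1 = 193230.00000
D_2 = 218349.90000
D_3 = 246735.38700
D_4 = 278810.98731
D_5 = 315056.41566
Terminal value at year 5: TV = D_5×(1+g_2)/(r−g_2) = 320412.37473/0.101 = 3172399.74977
P_0 = D_1/(1+r)^1 + D_2/(1+r)^2 + D_3/(1+r)^3 + D_4/(1+r)^4 + D_5/(1+r)^5 + TV/(1+r)^5
    = 172835.42039 + 174690.54118 + 176565.57383 + 178460.73204 + 180376.23185 + 1816263.64151 = 2699192.14081

€2699192.14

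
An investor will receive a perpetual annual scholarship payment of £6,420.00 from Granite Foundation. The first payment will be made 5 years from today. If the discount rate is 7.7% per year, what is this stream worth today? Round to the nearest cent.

£61970.00

Value at end of year 4: C / r = £6,420.00 / 0.077 = £83,376.6234
Discount to today: PV = £83,376.6234 / (1 + 0.077)^4 = £83,376.6234 / 1.345435 = £61,970.00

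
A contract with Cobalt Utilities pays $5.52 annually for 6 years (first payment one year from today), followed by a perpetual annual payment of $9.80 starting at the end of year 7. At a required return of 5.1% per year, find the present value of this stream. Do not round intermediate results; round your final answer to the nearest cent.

$170.50

PV of 6-year annuity: $5.52 × [1 − (1+0.051)^−6] / 0.051 = 27.92844
Perpetuity value at year 6: $9.80 / 0.051 = 192.15686
PV of perpetuity: 192.15686 / (1+0.051)^6 = 142.57376
Total PV = 27.92844 + 142.57376 = 170.50220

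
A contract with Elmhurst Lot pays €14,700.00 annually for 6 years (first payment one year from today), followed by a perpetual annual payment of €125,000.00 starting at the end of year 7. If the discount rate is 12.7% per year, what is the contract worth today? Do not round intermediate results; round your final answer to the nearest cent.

PV of 6-year annuity: €14,700.00 × [1 − (1+0.127)^−6] / 0.127 = 59258.22104
Perpetuity value at year 6: €125,000.00 / 0.127 = 984251.96850
PV of perpetuity: 984251.96850 / (1+0.127)^6 = 480355.53108
Total PV = 59258.22104 + 480355.53108 = 539613.75212

€539613.75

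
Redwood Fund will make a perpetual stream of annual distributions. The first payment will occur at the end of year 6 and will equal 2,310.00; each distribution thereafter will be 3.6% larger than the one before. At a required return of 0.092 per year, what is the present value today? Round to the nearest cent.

26565.06

Value at end of year 5: C₁ / (r − g) = 2,310.00 / (0.092 − 0.036) = 41,250.0000
Discount to today: PV = 41,250.0000 / (1 + 0.092)^5 = 41,250.0000 / 1.552792 = 26,565.06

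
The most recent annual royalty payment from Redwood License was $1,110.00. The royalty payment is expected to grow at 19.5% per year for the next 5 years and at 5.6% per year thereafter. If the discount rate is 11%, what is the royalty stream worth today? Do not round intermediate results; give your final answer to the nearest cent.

$38354.80

D_1 = 1326.45000
D_2 = 1585.10775
D_3 = 1894.20376
D_4 = 2263.57349
D_5 = 2704.97033
Terminal value at year 5: TV = D_5×(1+g_2)/(r−g_2) = 2856.44866/0.054 = 52897.19749
P_0 = D_1/(1+r)^1 + D_2/(1+r)^2 + D_3/(1+r)^3 + D_4/(1+r)^4 + D_5/(1+r)^5 + TV/(1+r)^5
    = 1195.00000 + 1286.50901 + 1385.02546 + 1491.08597 + 1605.26823 + 31391.91210 = 38354.80078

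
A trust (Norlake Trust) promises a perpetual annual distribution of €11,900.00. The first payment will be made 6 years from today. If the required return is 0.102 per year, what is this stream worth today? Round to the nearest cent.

Value at end of year 5: C / r = €11,900.00 / 0.102 = €116,666.6667
Discount to today: PV = €116,666.6667 / (1 + 0.102)^5 = €116,666.6667 / 1.625204 = €71,785.85

€71785.85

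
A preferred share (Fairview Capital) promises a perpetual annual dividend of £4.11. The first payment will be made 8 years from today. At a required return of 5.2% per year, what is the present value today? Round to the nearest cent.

£55.43

Value at end of year 7: C / r = £4.11 / 0.052 = £79.0385
Discount to today: PV = £79.0385 / (1 + 0.052)^7 = £79.0385 / 1.425969 = £55.43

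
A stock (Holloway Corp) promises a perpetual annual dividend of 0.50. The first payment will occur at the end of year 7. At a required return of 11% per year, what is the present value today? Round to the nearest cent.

2.43

Value at end of year 6: C / r = 0.50 / 0.11 = 4.5455
Discount to today: PV = 4.5455 / (1 + 0.11)^6 = 4.5455 / 1.870415 = 2.43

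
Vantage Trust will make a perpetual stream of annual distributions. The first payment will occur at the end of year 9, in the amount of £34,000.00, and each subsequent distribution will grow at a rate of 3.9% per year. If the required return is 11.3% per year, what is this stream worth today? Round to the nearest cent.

Value at end of year 8: C₁ / (r − g) = £34,000.00 / (0.113 − 0.039) = £459,459.4595
Discount to today: PV = £459,459.4595 / (1 + 0.113)^8 = £459,459.4595 / 2.354840 = £195,112.85

£195112.85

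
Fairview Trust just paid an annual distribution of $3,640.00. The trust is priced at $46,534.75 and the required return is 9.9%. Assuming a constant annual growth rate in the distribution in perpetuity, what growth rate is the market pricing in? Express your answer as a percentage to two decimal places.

1.93%

P = D₀(1+g)/(r−g) ⇒ P(r−g) = D₀(1+g) ⇒ g(P+D₀) = P·r − D₀
g = (P·r − D₀)/(P + D₀) = ($46,534.75×0.099 − $3,640.00) / ($46,534.75 + $3,640.00) = 0.019271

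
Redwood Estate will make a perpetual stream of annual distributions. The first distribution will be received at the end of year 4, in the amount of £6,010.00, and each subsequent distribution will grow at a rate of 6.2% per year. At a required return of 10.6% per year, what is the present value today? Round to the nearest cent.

Value at end of year 3: C₁ / (r − g) = £6,010.00 / (0.106 − 0.062) = £136,590.9091
Discount to today: PV = £136,590.9091 / (1 + 0.106)^3 = £136,590.9091 / 1.352899 = £100,961.64

£100961.64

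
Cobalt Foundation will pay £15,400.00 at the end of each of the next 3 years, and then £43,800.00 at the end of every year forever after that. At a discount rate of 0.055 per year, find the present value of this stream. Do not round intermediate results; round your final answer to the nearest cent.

PV of 3-year annuity: £15,400.00 × [1 − (1+0.055)^−3] / 0.055 = 41548.17403
Perpetuity value at year 3: £43,800.00 / 0.055 = 796363.63636
PV of perpetuity: 796363.63636 / (1+0.055)^3 = 678194.15439
Total PV = 41548.17403 + 678194.15439 = 719742.32841

£719742.33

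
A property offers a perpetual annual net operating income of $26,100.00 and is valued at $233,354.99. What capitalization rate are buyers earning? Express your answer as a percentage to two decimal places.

11.18%

P = C/r ⇒ r = C/P = $26,100.00/$233,354.99 = 0.111847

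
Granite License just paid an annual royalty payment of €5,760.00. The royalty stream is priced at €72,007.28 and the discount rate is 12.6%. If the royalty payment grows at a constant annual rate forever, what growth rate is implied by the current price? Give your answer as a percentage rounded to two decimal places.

P = D₀(1+g)/(r−g) ⇒ P(r−g) = D₀(1+g) ⇒ g(P+D₀) = P·r − D₀
g = (P·r − D₀)/(P + D₀) = (€72,007.28×0.126 − €5,760.00) / (€72,007.28 + €5,760.00) = 0.042600

4.26%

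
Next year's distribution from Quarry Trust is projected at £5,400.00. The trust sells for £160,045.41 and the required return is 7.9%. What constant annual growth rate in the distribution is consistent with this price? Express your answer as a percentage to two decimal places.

P = D₁/(r−g) ⇒ g = r − D₁/P = 0.079 − £5,400.00/£160,045.41 = 0.045260

4.53%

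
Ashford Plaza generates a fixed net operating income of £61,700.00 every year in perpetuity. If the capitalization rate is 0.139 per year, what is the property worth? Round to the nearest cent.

Level perpetuity: PV = C / r = £61,700.00 / 0.139 = £443,884.89

£443884.89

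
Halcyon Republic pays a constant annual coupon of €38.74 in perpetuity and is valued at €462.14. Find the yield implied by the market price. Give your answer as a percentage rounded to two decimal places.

P = C/r ⇒ r = C/P = €38.74/€462.14 = 0.083827

8.38%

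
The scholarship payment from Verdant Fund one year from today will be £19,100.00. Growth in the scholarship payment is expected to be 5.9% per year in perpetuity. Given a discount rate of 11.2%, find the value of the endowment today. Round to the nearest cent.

Growing perpetuity: P = D₁ / (r − g) = £19,100.0000 / (0.112 − 0.059) = £360,377.36

£360377.36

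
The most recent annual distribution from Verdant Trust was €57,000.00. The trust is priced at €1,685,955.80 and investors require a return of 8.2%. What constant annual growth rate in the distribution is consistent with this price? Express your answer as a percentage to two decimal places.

P = D₀(1+g)/(r−g) ⇒ P(r−g) = D₀(1+g) ⇒ g(P+D₀) = P·r − D₀
g = (P·r − D₀)/(P + D₀) = (€1,685,955.80×0.082 − €57,000.00) / (€1,685,955.80 + €57,000.00) = 0.046615

4.66%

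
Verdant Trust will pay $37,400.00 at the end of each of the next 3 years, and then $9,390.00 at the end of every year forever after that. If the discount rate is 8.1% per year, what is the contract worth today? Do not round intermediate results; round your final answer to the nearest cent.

PV of 3-year annuity: $37,400.00 × [1 − (1+0.081)^−3] / 0.081 = 96209.77837
Perpetuity value at year 3: $9,390.00 / 0.081 = 115925.92593
PV of perpetuity: 115925.92593 / (1+0.081)^3 = 91770.58318
Total PV = 96209.77837 + 91770.58318 = 187980.36154

$187980.36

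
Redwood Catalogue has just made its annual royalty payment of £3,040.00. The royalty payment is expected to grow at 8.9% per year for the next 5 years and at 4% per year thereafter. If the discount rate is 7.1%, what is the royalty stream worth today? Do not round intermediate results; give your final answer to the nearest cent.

£126834.18

D_1 = 3310.56000
D_2 = 3605.19984
D_3 = 3926.06263
D_4 = 4275.48220
D_5 = 4656.00012
Terminal value at year 5: TV = D_5×(1+g_2)/(r−g_2) = 4842.24012/0.031 = 156201.29419
P_0 = D_1/(1+r)^1 + D_2/(1+r)^2 + D_3/(1+r)^3 + D_4/(1+r)^4 + D_5/(1+r)^5 + TV/(1+r)^5
    = 3091.09244 + 3143.04357 + 3195.86783 + 3249.57990 + 3304.19468 + 110850.40232 = 126834.18074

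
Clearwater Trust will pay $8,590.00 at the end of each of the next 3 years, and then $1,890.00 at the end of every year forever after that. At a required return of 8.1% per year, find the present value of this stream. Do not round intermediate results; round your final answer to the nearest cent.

$40568.77

PV of 3-year annuity: $8,590.00 × [1 − (1+0.081)^−3] / 0.081 = 22097.37958
Perpetuity value at year 3: $1,890.00 / 0.081 = 23333.33333
PV of perpetuity: 23333.33333 / (1+0.081)^3 = 18471.39534
Total PV = 22097.37958 + 18471.39534 = 40568.77491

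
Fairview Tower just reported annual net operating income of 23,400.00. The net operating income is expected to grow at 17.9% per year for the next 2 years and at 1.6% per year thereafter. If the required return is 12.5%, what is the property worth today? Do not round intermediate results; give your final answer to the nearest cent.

D_1 = 27588.60000
D_2 = 32526.95940
Terminal value at year 2: TV = D_2×(1+g_2)/(r−g_2) = 33047.39075/0.109 = 303187.07110
P_0 = D_1/(1+r)^1 + D_2/(1+r)^2 + TV/(1+r)^2
    = 24523.20000 + 25700.31360 + 239555.21668 = 289778.73028

289778.73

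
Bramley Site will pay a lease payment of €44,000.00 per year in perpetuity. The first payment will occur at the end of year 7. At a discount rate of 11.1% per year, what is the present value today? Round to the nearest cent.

€210787.74

Value at end of year 6: C / r = €44,000.00 / 0.111 = €396,396.3964
Discount to today: PV = €396,396.3964 / (1 + 0.111)^6 = €396,396.3964 / 1.880548 = €210,787.74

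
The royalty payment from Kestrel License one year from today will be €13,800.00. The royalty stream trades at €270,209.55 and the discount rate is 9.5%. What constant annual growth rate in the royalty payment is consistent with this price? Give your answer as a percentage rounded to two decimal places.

4.39%

P = D₁/(r−g) ⇒ g = r − D₁/P = 0.095 − €13,800.00/€270,209.55 = 0.043929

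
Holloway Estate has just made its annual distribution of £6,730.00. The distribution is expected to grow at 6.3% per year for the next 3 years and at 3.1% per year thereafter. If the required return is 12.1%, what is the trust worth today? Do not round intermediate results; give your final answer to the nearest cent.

£83909.54

D_1 = 7153.99000
D_2 = 7604.69137
D_3 = 8083.78693
Terminal value at year 3: TV = D_3×(1+g_2)/(r−g_2) = 8334.38432/0.09 = 92604.27023
P_0 = D_1/(1+r)^1 + D_2/(1+r)^2 + D_3/(1+r)^3 + TV/(1+r)^3
    = 6381.79304 + 6051.60214 + 5738.49516 + 65737.65016 = 83909.54051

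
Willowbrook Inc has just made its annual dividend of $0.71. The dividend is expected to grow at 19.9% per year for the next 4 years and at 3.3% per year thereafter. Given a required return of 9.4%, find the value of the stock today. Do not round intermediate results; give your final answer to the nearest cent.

D_1 = 0.85129
D_2 = 1.02070
D_3 = 1.22382
D_4 = 1.46735
Terminal value at year 4: TV = D_4×(1+g_2)/(r−g_2) = 1.51578/0.061 = 24.84881
P_0 = D_1/(1+r)^1 + D_2/(1+r)^2 + D_3/(1+r)^3 + D_4/(1+r)^4 + TV/(1+r)^4
    = 0.77814 + 0.85283 + 0.93468 + 1.02439 + 17.34748 = 20.93752

$20.94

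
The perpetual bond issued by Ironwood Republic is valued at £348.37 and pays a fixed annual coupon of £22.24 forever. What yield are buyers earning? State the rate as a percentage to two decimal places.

6.38%

P = C/r ⇒ r = C/P = £22.24/£348.37 = 0.063840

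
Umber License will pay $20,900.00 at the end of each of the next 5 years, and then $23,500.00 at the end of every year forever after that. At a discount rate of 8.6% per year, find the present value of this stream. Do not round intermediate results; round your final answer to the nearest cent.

$263036.88

PV of 5-year annuity: $20,900.00 × [1 − (1+0.086)^−5] / 0.086 = 82144.49641
Perpetuity value at year 5: $23,500.00 / 0.086 = 273255.81395
PV of perpetuity: 273255.81395 / (1+0.086)^5 = 180892.38498
Total PV = 82144.49641 + 180892.38498 = 263036.88139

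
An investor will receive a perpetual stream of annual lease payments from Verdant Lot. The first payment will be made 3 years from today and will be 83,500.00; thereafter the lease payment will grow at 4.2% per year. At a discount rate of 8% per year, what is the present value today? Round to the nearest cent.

1883889.25

Value at end of year 2: C₁ / (r − g) = 83,500.00 / (0.08 − 0.042) = 2,197,368.4211
Discount to today: PV = 2,197,368.4211 / (1 + 0.08)^2 = 2,197,368.4211 / 1.166400 = 1,883,889.25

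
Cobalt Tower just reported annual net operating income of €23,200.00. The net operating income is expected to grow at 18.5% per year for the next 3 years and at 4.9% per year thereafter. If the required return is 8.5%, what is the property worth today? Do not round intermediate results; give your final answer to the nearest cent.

D_1 = 27492.00000
D_2 = 32578.02000
D_3 = 38604.95370
Terminal value at year 3: TV = D_3×(1+g_2)/(r−g_2) = 40496.59643/0.036 = 1124905.45642
P_0 = D_1/(1+r)^1 + D_2/(1+r)^2 + D_3/(1+r)^3 + TV/(1+r)^3
    = 25338.24885 + 27673.57132 + 30224.13089 + 880697.59180 = 963933.54287

€963933.54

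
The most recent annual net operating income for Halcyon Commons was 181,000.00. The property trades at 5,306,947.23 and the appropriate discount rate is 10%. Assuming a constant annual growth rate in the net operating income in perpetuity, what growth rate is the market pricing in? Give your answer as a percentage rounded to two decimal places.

P = D₀(1+g)/(r−g) ⇒ P(r−g) = D₀(1+g) ⇒ g(P+D₀) = P·r − D₀
g = (P·r − D₀)/(P + D₀) = (5,306,947.23×0.1 − 181,000.00) / (5,306,947.23 + 181,000.00) = 0.063720

6.37%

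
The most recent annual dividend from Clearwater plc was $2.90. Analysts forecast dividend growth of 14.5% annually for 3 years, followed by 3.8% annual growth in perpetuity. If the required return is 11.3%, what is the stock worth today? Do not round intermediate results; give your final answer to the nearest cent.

D_1 = 3.32050
D_2 = 3.80197
D_3 = 4.35326
Terminal value at year 3: TV = D_3×(1+g_2)/(r−g_2) = 4.51868/0.075 = 60.24910
P_0 = D_1/(1+r)^1 + D_2/(1+r)^2 + D_3/(1+r)^3 + TV/(1+r)^3
    = 2.98338 + 3.06915 + 3.15740 + 43.69835 = 52.90828

$52.91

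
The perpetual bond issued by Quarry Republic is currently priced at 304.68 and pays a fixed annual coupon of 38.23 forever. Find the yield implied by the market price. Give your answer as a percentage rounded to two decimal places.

12.55%

P = C/r ⇒ r = C/P = 38.23/304.68 = 0.125476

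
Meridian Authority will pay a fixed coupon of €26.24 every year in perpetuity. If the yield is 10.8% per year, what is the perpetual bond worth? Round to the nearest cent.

Level perpetuity: PV = C / r = €26.24 / 0.108 = €242.96

€242.96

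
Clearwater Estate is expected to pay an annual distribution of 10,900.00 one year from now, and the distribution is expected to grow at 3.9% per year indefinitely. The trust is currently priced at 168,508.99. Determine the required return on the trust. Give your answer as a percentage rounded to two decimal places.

P = D₁/(r − g) ⇒ r = D₁/P + g = 10,900.0000/168,508.99 + 0.039 = 0.064685 + 0.039 = 0.103685

10.37%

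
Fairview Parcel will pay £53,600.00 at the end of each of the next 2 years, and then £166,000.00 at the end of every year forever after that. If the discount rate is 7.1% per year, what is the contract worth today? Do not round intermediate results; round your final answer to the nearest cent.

PV of 2-year annuity: £53,600.00 × [1 − (1+0.071)^−2] / 0.071 = 96775.61656
Perpetuity value at year 2: £166,000.00 / 0.071 = 2338028.16901
PV of perpetuity: 2338028.16901 / (1+0.071)^2 = 2038312.64010
Total PV = 96775.61656 + 2038312.64010 = 2135088.25667

£2135088.26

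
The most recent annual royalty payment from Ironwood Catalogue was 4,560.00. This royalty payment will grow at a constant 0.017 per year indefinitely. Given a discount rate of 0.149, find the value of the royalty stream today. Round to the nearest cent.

D₁ = D₀ × (1 + g) = 4,560.00 × 1.017 = 4,637.5200
Growing perpetuity: P = D₁ / (r − g) = 4,637.5200 / (0.149 − 0.017) = 35,132.73

35132.73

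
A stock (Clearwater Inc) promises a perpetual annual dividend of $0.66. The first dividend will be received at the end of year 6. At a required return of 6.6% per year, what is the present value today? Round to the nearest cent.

Value at end of year 5: C / r = $0.66 / 0.066 = $10.0000
Discount to today: PV = $10.0000 / (1 + 0.066)^5 = $10.0000 / 1.376531 = $7.26

$7.26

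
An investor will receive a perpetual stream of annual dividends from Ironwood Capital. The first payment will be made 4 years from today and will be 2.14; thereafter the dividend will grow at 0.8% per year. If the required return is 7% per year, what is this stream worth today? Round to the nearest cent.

28.18

Value at end of year 3: C₁ / (r − g) = 2.14 / (0.07 − 0.008) = 34.5161
Discount to today: PV = 34.5161 / (1 + 0.07)^3 = 34.5161 / 1.225043 = 28.18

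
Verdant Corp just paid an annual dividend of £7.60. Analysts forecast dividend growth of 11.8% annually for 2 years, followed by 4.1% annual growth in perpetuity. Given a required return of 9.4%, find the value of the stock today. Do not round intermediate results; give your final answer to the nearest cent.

£171.60

D_1 = 8.49680
D_2 = 9.49942
Terminal value at year 2: TV = D_2×(1+g_2)/(r−g_2) = 9.88890/0.053 = 186.58299
P_0 = D_1/(1+r)^1 + D_2/(1+r)^2 + TV/(1+r)^2
    = 7.76673 + 7.93711 + 155.89688 = 171.60072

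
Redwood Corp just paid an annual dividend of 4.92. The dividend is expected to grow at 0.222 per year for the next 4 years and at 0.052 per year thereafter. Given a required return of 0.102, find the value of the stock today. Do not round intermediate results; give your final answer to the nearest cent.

D_1 = 6.01224
D_2 = 7.34696
D_3 = 8.97798
D_4 = 10.97109
Terminal value at year 4: TV = D_4×(1+g_2)/(r−g_2) = 11.54159/0.05 = 230.83181
P_0 = D_1/(1+r)^1 + D_2/(1+r)^2 + D_3/(1+r)^3 + D_4/(1+r)^4 + TV/(1+r)^4
    = 5.45575 + 6.04985 + 6.70863 + 7.43915 + 156.51980 = 182.17318

182.17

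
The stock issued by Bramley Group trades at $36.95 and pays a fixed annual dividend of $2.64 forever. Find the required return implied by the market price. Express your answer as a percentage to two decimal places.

P = C/r ⇒ r = C/P = $2.64/$36.95 = 0.071448

7.14%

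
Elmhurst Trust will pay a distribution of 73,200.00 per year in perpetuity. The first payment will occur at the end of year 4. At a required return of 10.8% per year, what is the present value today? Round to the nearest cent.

Value at end of year 3: C / r = 73,200.00 / 0.108 = 677,777.7778
Discount to today: PV = 677,777.7778 / (1 + 0.108)^3 = 677,777.7778 / 1.360252 = 498,273.79

498273.79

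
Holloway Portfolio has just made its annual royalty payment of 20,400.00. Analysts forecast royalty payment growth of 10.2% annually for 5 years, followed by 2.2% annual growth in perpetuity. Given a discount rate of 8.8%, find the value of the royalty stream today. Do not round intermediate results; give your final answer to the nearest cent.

442750.30

D_1 = 22480.80000
D_2 = 24773.84160
D_3 = 27300.77344
D_4 = 30085.45233
D_5 = 33154.16847
Terminal value at year 5: TV = D_5×(1+g_2)/(r−g_2) = 33883.56018/0.066 = 513387.27544
P_0 = D_1/(1+r)^1 + D_2/(1+r)^2 + D_3/(1+r)^3 + D_4/(1+r)^4 + D_5/(1+r)^5 + TV/(1+r)^5
    = 20662.50000 + 20928.37776 + 21197.67674 + 21470.44096 + 21746.71502 + 336744.58705 = 442750.29752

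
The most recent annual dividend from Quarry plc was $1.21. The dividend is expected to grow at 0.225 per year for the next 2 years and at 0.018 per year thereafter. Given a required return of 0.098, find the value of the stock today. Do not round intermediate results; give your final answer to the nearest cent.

$22.02

D_1 = 1.48225
D_2 = 1.81576
Terminal value at year 2: TV = D_2×(1+g_2)/(r−g_2) = 1.84844/0.08 = 23.10550
P_0 = D_1/(1+r)^1 + D_2/(1+r)^2 + TV/(1+r)^2
    = 1.34995 + 1.50610 + 19.16508 = 22.02113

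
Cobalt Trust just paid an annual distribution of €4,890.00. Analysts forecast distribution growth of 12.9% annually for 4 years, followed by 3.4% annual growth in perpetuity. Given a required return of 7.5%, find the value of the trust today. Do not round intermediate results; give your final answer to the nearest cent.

D_1 = 5520.81000
D_2 = 6232.99449
D_3 = 7037.05078
D_4 = 7944.83033
Terminal value at year 4: TV = D_4×(1+g_2)/(r−g_2) = 8214.95456/0.041 = 200364.74539
P_0 = D_1/(1+r)^1 + D_2/(1+r)^2 + D_3/(1+r)^3 + D_4/(1+r)^4 + TV/(1+r)^4
    = 5135.63721 + 5393.61340 + 5664.54840 + 5949.09316 + 150033.22750 = 172176.11967

€172176.12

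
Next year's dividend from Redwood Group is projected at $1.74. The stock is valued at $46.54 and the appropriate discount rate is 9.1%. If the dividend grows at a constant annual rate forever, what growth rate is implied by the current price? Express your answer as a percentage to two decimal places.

5.36%

P = D₁/(r−g) ⇒ g = r − D₁/P = 0.091 − $1.74/$46.54 = 0.053613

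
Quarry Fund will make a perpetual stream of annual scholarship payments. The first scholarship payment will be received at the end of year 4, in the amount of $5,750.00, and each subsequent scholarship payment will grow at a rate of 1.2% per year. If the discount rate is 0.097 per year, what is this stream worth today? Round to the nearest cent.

Value at end of year 3: C₁ / (r − g) = $5,750.00 / (0.097 − 0.012) = $67,647.0588
Discount to today: PV = $67,647.0588 / (1 + 0.097)^3 = $67,647.0588 / 1.320140 = $51,242.35

$51242.35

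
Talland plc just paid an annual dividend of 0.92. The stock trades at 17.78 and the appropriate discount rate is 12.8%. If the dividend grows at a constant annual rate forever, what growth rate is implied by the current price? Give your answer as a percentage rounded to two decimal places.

P = D₀(1+g)/(r−g) ⇒ P(r−g) = D₀(1+g) ⇒ g(P+D₀) = P·r − D₀
g = (P·r − D₀)/(P + D₀) = (17.78×0.128 − 0.92) / (17.78 + 0.92) = 0.072505

7.25%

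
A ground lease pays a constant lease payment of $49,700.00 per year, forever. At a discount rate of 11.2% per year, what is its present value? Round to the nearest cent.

$443750.00

Level perpetuity: PV = C / r = $49,700.00 / 0.112 = $443,750.00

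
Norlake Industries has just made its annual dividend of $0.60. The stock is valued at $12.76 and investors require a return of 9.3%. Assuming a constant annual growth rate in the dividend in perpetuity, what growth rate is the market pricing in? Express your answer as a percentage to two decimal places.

4.39%

P = D₀(1+g)/(r−g) ⇒ P(r−g) = D₀(1+g) ⇒ g(P+D₀) = P·r − D₀
g = (P·r − D₀)/(P + D₀) = ($12.76×0.093 − $0.60) / ($12.76 + $0.60) = 0.043913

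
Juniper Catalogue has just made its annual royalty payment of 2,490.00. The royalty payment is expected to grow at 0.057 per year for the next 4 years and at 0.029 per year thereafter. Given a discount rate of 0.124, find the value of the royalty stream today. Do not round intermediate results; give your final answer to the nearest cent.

D_1 = 2631.93000
D_2 = 2781.95001
D_3 = 2940.52116
D_4 = 3108.13087
Terminal value at year 4: TV = D_4×(1+g_2)/(r−g_2) = 3198.26666/0.095 = 33665.96486
P_0 = D_1/(1+r)^1 + D_2/(1+r)^2 + D_3/(1+r)^3 + D_4/(1+r)^4 + TV/(1+r)^4
    = 2341.57473 + 2201.99688 + 2070.73906 + 1947.30532 + 21092.39136 = 29654.00736

29654.01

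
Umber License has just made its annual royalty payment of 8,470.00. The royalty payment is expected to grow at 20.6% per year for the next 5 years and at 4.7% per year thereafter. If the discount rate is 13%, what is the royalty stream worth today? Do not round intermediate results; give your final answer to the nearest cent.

D_1 = 10214.82000
D_2 = 12319.07292
D_3 = 14856.80194
D_4 = 17917.30314
D_5 = 21608.26759
Terminal value at year 5: TV = D_5×(1+g_2)/(r−g_2) = 22623.85617/0.083 = 272576.58030
P_0 = D_1/(1+r)^1 + D_2/(1+r)^2 + D_3/(1+r)^3 + D_4/(1+r)^4 + D_5/(1+r)^5 + TV/(1+r)^5
    = 9039.66372 + 9647.64110 + 10296.50900 + 10989.01757 + 11728.10193 + 147943.64728 = 199644.58059

199644.58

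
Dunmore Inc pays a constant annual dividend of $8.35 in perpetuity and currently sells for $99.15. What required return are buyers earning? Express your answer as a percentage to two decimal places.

8.42%

P = C/r ⇒ r = C/P = $8.35/$99.15 = 0.084216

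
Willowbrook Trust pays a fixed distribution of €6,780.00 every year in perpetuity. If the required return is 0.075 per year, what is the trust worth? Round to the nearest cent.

€90400.00

Level perpetuity: PV = C / r = €6,780.00 / 0.075 = €90,400.00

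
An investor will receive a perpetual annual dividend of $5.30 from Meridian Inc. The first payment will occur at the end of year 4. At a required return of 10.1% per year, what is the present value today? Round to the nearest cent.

Value at end of year 3: C / r = $5.30 / 0.101 = $52.4752
Discount to today: PV = $52.4752 / (1 + 0.101)^3 = $52.4752 / 1.334633 = $39.32

$39.32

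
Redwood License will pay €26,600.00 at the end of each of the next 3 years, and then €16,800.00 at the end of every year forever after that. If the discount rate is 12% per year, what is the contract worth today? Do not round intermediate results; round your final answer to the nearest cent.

PV of 3-year annuity: €26,600.00 × [1 − (1+0.12)^−3] / 0.12 = 63888.71173
Perpetuity value at year 3: €16,800.00 / 0.12 = 140000.00000
PV of perpetuity: 140000.00000 / (1+0.12)^3 = 99649.23469
Total PV = 63888.71173 + 99649.23469 = 163537.94643

€163537.95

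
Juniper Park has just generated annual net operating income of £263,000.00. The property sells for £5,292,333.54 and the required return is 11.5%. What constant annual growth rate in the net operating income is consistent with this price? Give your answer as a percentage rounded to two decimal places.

P = D₀(1+g)/(r−g) ⇒ P(r−g) = D₀(1+g) ⇒ g(P+D₀) = P·r − D₀
g = (P·r − D₀)/(P + D₀) = (£5,292,333.54×0.115 − £263,000.00) / (£5,292,333.54 + £263,000.00) = 0.062214

6.22%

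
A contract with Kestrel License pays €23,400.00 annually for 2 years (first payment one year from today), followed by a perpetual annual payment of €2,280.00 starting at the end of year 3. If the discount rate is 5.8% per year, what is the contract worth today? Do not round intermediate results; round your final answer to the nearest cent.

PV of 2-year annuity: €23,400.00 × [1 − (1+0.058)^−2] / 0.058 = 43021.93031
Perpetuity value at year 2: €2,280.00 / 0.058 = 39310.34483
PV of perpetuity: 39310.34483 / (1+0.058)^2 = 35118.46444
Total PV = 43021.93031 + 35118.46444 = 78140.39475

€78140.39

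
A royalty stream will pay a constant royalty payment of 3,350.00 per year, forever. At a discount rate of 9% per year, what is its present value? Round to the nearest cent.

37222.22

Level perpetuity: PV = C / r = 3,350.00 / 0.09 = 37,222.22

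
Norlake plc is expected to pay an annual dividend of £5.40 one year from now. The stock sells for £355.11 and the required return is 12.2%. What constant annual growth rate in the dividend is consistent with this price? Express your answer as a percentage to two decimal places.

P = D₁/(r−g) ⇒ g = r − D₁/P = 0.122 − £5.40/£355.11 = 0.106793

10.68%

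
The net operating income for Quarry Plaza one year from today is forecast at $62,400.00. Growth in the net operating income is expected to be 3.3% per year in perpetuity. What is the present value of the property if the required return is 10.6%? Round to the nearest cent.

$854794.52

Growing perpetuity: P = D₁ / (r − g) = $62,400.0000 / (0.106 − 0.033) = $854,794.52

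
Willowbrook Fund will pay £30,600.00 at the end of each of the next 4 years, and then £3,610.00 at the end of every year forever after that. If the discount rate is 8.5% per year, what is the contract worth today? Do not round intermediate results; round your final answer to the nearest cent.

£130878.94

PV of 4-year annuity: £30,600.00 × [1 − (1+0.085)^−4] / 0.085 = 100233.25766
Perpetuity value at year 4: £3,610.00 / 0.085 = 42470.58824
PV of perpetuity: 42470.58824 / (1+0.085)^4 = 30645.68431
Total PV = 100233.25766 + 30645.68431 = 130878.94197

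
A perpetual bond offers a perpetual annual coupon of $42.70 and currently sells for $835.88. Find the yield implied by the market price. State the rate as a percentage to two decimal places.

5.11%

P = C/r ⇒ r = C/P = $42.70/$835.88 = 0.051084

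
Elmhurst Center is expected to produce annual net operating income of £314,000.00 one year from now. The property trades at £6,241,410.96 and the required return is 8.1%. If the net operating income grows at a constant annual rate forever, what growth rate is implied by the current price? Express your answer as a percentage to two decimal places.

3.07%

P = D₁/(r−g) ⇒ g = r − D₁/P = 0.081 − £314,000.00/£6,241,410.96 = 0.030691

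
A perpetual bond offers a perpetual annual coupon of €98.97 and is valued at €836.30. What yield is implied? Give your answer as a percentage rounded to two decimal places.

P = C/r ⇒ r = C/P = €98.97/€836.30 = 0.118343

11.83%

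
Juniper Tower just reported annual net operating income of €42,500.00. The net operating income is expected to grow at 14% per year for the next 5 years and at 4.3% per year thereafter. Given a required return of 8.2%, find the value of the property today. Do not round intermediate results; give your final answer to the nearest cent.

D_1 = 48450.00000
D_2 = 55233.00000
D_3 = 62965.62000
D_4 = 71780.80680
D_5 = 81830.11975
Terminal value at year 5: TV = D_5×(1+g_2)/(r−g_2) = 85348.81490/0.039 = 2188431.15132
P_0 = D_1/(1+r)^1 + D_2/(1+r)^2 + D_3/(1+r)^3 + D_4/(1+r)^4 + D_5/(1+r)^5 + TV/(1+r)^5
    = 44778.18854 + 47178.49809 + 49707.47488 + 52372.01605 + 55179.38845 + 1475694.92691 = 1724910.49292

€1724910.49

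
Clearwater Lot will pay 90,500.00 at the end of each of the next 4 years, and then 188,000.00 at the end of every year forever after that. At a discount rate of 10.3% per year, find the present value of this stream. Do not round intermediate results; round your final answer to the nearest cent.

1518177.28

PV of 4-year annuity: 90,500.00 × [1 − (1+0.103)^−4] / 0.103 = 285019.71034
Perpetuity value at year 4: 188,000.00 / 0.103 = 1825242.71845
PV of perpetuity: 1825242.71845 / (1+0.103)^4 = 1233157.57432
Total PV = 285019.71034 + 1233157.57432 = 1518177.28465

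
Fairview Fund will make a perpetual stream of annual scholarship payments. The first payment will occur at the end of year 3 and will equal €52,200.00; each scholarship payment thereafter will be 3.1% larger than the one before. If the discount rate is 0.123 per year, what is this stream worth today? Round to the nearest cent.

€449907.43

Value at end of year 2: C₁ / (r − g) = €52,200.00 / (0.123 − 0.031) = €567,391.3043
Discount to today: PV = €567,391.3043 / (1 + 0.123)^2 = €567,391.3043 / 1.261129 = €449,907.43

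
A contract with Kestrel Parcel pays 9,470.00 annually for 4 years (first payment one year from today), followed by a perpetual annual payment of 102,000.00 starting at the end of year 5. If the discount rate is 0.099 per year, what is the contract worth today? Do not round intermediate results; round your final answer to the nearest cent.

PV of 4-year annuity: 9,470.00 × [1 − (1+0.099)^−4] / 0.099 = 30083.72247
Perpetuity value at year 4: 102,000.00 / 0.099 = 1030303.03030
PV of perpetuity: 1030303.03030 / (1+0.099)^4 = 706275.60767
Total PV = 30083.72247 + 706275.60767 = 736359.33014

736359.33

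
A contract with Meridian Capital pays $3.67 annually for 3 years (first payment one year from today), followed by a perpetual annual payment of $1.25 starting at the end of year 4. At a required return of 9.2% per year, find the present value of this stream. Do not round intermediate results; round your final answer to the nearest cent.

$19.69

PV of 3-year annuity: $3.67 × [1 − (1+0.092)^−3] / 0.092 = 9.25684
Perpetuity value at year 3: $1.25 / 0.092 = 13.58696
PV of perpetuity: 13.58696 / (1+0.092)^3 = 10.43408
Total PV = 9.25684 + 10.43408 = 19.69092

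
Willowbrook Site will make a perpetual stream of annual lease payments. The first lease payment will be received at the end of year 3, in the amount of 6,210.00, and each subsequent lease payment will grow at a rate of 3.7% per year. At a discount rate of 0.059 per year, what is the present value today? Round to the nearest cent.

251696.40

Value at end of year 2: C₁ / (r − g) = 6,210.00 / (0.059 − 0.037) = 282,272.7273
Discount to today: PV = 282,272.7273 / (1 + 0.059)^2 = 282,272.7273 / 1.121481 = 251,696.40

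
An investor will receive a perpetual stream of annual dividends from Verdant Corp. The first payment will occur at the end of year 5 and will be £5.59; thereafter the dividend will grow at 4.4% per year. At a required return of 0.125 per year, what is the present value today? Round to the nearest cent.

Value at end of year 4: C₁ / (r − g) = £5.59 / (0.125 − 0.044) = £69.0123
Discount to today: PV = £69.0123 / (1 + 0.125)^4 = £69.0123 / 1.601807 = £43.08

£43.08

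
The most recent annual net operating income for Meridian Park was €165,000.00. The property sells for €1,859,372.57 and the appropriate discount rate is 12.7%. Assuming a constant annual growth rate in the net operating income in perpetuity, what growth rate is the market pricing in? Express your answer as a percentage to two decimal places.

P = D₀(1+g)/(r−g) ⇒ P(r−g) = D₀(1+g) ⇒ g(P+D₀) = P·r − D₀
g = (P·r − D₀)/(P + D₀) = (€1,859,372.57×0.127 − €165,000.00) / (€1,859,372.57 + €165,000.00) = 0.035142

3.51%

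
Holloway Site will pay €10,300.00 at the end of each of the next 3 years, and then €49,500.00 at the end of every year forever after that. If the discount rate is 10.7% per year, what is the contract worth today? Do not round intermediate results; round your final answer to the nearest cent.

€366321.16

PV of 3-year annuity: €10,300.00 × [1 − (1+0.107)^−3] / 0.107 = 25302.17608
Perpetuity value at year 3: €49,500.00 / 0.107 = 462616.82243
PV of perpetuity: 462616.82243 / (1+0.107)^3 = 341018.98592
Total PV = 25302.17608 + 341018.98592 = 366321.16200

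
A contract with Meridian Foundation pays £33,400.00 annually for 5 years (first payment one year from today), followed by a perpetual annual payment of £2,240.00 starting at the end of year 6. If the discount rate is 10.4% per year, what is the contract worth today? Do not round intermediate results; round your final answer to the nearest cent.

PV of 5-year annuity: £33,400.00 × [1 − (1+0.104)^−5] / 0.104 = 125329.01509
Perpetuity value at year 5: £2,240.00 / 0.104 = 21538.46154
PV of perpetuity: 21538.46154 / (1+0.104)^5 = 13133.16232
Total PV = 125329.01509 + 13133.16232 = 138462.17742

£138462.18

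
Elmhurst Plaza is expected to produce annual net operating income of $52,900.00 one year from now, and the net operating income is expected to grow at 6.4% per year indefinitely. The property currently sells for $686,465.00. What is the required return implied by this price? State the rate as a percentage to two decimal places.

P = D₁/(r − g) ⇒ r = D₁/P + g = $52,900.0000/$686,465.00 + 0.064 = 0.077061 + 0.064 = 0.141061

14.11%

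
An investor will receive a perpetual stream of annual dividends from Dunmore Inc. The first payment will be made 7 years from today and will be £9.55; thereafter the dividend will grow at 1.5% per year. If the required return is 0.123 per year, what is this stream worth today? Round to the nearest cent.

Value at end of year 6: C₁ / (r − g) = £9.55 / (0.123 − 0.015) = £88.4259
Discount to today: PV = £88.4259 / (1 + 0.123)^6 = £88.4259 / 2.005758 = £44.09

£44.09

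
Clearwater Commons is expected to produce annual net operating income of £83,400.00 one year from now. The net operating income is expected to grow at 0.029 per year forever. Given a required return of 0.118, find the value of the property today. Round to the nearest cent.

Growing perpetuity: P = D₁ / (r − g) = £83,400.0000 / (0.118 − 0.029) = £937,078.65

£937078.65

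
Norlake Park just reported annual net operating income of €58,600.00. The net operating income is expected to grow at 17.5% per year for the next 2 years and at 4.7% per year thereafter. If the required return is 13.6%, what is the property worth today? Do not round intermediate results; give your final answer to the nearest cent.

D_1 = 68855.00000
D_2 = 80904.62500
Terminal value at year 2: TV = D_2×(1+g_2)/(r−g_2) = 84707.14237/0.089 = 951765.64466
P_0 = D_1/(1+r)^1 + D_2/(1+r)^2 + TV/(1+r)^2
    = 60611.79577 + 62692.65848 + 737519.25203 = 860823.70628

€860823.71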